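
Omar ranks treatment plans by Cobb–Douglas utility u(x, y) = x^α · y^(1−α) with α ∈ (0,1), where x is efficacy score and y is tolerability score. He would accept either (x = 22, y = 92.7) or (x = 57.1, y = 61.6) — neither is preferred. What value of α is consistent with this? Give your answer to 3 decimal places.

Indifference: 22^α · 92.7^(1−α) = 57.1^α · 61.6^(1−α).
(22/57.1)^α = (61.6/92.7)^(1−α); take logs: α·ln(22/57.1) = (1−α)·ln(61.6/92.7), i.e. α·-0.953762 = (1−α)·-0.408707.
With A = -0.953762 and B = -0.408707: α·A = (1−α)·B, so α = B/(A+B) = -0.408707/-1.362469 ≈ 0.300.

α ≈ 0.300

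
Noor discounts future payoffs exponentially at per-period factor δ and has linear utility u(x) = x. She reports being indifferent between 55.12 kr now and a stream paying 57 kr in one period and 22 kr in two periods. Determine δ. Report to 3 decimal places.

δ ≈ 0.750

The stream is worth 57δ + 22δ² today, so 57δ + 22δ² = 55.12.
So 22δ² + 57δ − 55.12 = 0.
The positive root is δ = [−57 + √(57² + 4·22·55.12)] / (2·22) = (−57 + 89.998)/44 ≈ 0.750.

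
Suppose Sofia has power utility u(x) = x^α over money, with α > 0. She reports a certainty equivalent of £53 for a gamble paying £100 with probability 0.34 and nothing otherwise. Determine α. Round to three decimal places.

α ≈ 1.699

EU(lottery) = 0.34·100^α + 0.66·0 = 0.34·100^α.
Indifference: 53^α = 0.34·100^α, so (53/100)^α = 0.34.
α = ln(0.34) / ln(53/100) = -1.078810/-0.634878 ≈ 1.699.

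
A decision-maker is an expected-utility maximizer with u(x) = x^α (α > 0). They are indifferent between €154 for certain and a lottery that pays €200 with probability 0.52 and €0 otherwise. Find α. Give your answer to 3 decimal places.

The lottery's expected utility is 0.52·u(200) + 0.48·u(0) = 0.52·200^α (since u(0) = 0 for α > 0).
Indifference: 154^α = 0.52·200^α, so (154/200)^α = 0.52.
Taking logs: α·ln(154/200) = ln(0.52), so α = -0.653926 / -0.261365 ≈ 2.502.

α ≈ 2.502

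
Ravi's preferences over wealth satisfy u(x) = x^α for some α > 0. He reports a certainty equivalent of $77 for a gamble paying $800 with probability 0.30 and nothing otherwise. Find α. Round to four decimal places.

α ≈ 0.5143

EU(lottery) = 0.30·800^α + 0.70·0 = 0.30·800^α.
Equating: 77^α = 0.30·800^α, i.e. 0.0963^α = 0.30.
Take logs: α = ln 0.30 / ln(77/800) ≈ 0.514341.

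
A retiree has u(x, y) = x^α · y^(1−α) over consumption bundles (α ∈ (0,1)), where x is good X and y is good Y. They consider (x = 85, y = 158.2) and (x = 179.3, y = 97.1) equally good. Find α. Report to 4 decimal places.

α ≈ 0.3954

The Cobb–Douglas utilities coincide, so 85^α·158.2^(1−α) = 179.3^α·97.1^(1−α).
Taking logs: α·ln 85 + (1−α)·ln 158.2 = α·ln 179.3 + (1−α)·ln 97.1, i.e. α·-0.7464091 = (1−α)·-0.4881187.
So α/(1−α) = (-0.4881187)/(-0.7464091) = 0.6539560, and α = 0.6539560/1.6539560 ≈ 0.3954.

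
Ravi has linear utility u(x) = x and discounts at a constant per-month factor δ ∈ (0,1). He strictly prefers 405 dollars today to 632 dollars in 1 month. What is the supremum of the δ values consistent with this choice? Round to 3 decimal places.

Under u(x) = x this choice says 405 > δ·632.
So δ < 405/632 = 0.64082.

δ < 0.641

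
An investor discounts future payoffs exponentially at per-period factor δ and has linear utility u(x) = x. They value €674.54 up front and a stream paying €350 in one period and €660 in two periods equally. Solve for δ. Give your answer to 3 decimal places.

Present value of the stream is 350·δ + 660·δ². Indifference gives 350δ + 660δ² = 674.54.
So 660δ² + 350δ − 674.54 = 0.
The positive root is δ = [−350 + √(350² + 4·660·674.54)] / (2·660) = (−350 + 1379.596)/1320 ≈ 0.780.

δ ≈ 0.780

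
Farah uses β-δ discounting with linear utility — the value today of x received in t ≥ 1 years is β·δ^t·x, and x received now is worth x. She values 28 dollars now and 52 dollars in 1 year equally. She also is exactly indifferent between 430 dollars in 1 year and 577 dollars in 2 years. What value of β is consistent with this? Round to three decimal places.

β ≈ 0.723

From the later pair, β·δ^1·430 = β·δ^2·577; dividing through, δ = 430/577 = 0.74523.
The first indifference: 28 = β·δ·52, so β = 28/(δ·52) = 28/(0.74523·52) ≈ 0.723.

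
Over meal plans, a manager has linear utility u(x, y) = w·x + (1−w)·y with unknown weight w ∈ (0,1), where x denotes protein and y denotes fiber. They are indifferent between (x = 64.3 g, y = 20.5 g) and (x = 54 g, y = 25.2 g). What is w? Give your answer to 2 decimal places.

w = 0.31

Indifference: w·64.3 + (1−w)·20.5 = w·54 + (1−w)·25.2.
Collecting terms: w·10.3 = (1−w)·4.7.
The marginal rate of substitution is 4.7/10.3, so w = 4.7/(10.3+4.7) = 0.31.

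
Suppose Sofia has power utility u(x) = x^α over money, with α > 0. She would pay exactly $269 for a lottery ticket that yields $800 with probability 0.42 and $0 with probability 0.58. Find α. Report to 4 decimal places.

Since u(0) = 0, the lottery's EU is 0.42·800^α.
Equating: 269^α = 0.42·800^α, i.e. 0.3362^α = 0.42.
Take logs: α = ln 0.42 / ln(269/800) ≈ 0.795945.

α ≈ 0.7959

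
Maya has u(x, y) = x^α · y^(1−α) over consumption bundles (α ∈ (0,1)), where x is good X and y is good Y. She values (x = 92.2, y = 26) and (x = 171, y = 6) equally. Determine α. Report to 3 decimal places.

Indifference: 92.2^α · 26^(1−α) = 171^α · 6^(1−α).
Taking logs: α·ln 92.2 + (1−α)·ln 26 = α·ln 171 + (1−α)·ln 6, i.e. α·-0.617703 = (1−α)·-1.466337.
So α/(1−α) = (-1.466337)/(-0.617703) = 2.373854, and α = 2.373854/3.373854 ≈ 0.704.

α ≈ 0.704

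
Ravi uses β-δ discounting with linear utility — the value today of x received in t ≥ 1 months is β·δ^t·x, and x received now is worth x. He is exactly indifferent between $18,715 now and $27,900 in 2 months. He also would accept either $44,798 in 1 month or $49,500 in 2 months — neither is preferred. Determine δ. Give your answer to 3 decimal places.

Both payoffs in the second observation are in the future, so β drops out: δ^1·44798 = δ^2·49500 ⇒ δ = 44798/49500 = 0.90501.

δ ≈ 0.905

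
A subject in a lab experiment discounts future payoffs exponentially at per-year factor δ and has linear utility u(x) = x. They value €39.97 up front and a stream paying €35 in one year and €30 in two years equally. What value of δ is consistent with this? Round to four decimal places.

δ ≈ 0.7100

Equating present values: 39.97 = 35δ + 30δ².
Rearranged: 30δ² + 35δ − 39.97 = 0.
The positive root is δ = [−35 + √(35² + 4·30·39.97)] / (2·30) = (−35 + 77.598)/60 ≈ 0.7100.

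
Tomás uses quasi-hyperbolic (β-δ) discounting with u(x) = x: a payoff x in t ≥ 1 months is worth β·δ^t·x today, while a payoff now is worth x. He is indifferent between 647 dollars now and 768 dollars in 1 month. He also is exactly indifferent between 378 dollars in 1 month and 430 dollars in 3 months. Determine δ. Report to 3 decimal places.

δ ≈ 0.938

The second indifference involves only future payoffs, so β cancels: β·δ^1·378 = β·δ^3·430, giving δ^2 = 378/430 = 0.87907, so δ = 0.93759.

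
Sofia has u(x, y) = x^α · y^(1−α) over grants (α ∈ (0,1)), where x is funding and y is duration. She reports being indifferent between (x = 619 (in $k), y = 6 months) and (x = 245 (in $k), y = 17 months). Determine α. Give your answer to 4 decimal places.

Indifference: 619^α · 6^(1−α) = 245^α · 17^(1−α).
Rearrange to (619/245)^α = (17/6)^(1−α) and take logs: α·0.9268471 = (1−α)·1.0414539.
Thus α·(1.9683010) = 1.0414539, so α = 1.0414539/1.9683010 ≈ 0.5291.

α ≈ 0.5291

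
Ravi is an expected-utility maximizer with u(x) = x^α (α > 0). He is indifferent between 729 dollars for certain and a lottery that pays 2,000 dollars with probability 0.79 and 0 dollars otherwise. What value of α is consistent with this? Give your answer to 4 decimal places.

α ≈ 0.2336

The lottery's expected utility is 0.79·u(2000) + 0.21·u(0) = 0.79·2000^α (since u(0) = 0 for α > 0).
Indifference: 729^α = 0.79·2000^α, so (729/2000)^α = 0.79.
Taking logs: α·ln(729/2000) = ln(0.79), so α = -0.2357223 / -1.0092287 ≈ 0.2336.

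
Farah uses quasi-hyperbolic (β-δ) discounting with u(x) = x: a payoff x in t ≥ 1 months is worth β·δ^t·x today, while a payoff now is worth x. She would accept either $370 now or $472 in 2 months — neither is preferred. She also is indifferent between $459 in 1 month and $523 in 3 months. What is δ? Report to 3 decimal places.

Both payoffs in the second observation are in the future, so β drops out: δ^1·459 = δ^3·523 ⇒ δ^2 = 459/523 = 0.87763, so δ = 0.93682.

δ ≈ 0.937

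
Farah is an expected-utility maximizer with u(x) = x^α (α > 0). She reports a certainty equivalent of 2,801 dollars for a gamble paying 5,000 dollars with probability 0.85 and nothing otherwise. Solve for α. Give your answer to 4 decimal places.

α ≈ 0.2805

EU(lottery) = 0.85·5000^α + 0.15·0 = 0.85·5000^α.
Indifference: 2801^α = 0.85·5000^α, so (2801/5000)^α = 0.85.
α = ln(0.85) / ln(2801/5000) = -0.1625189/-0.5794614 ≈ 0.2805.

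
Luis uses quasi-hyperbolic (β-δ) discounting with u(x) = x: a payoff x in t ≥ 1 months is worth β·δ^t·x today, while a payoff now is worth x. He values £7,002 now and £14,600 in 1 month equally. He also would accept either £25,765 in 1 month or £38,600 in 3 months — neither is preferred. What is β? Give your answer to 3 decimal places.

β ≈ 0.587

Both payoffs in the second observation are in the future, so β drops out: δ^1·25765 = δ^3·38600 ⇒ δ^2 = 25765/38600 = 0.66749, so δ = 0.81700.
Substituting δ into 7002 = β·δ·14600: β = 7002/(11928.183) ≈ 0.587.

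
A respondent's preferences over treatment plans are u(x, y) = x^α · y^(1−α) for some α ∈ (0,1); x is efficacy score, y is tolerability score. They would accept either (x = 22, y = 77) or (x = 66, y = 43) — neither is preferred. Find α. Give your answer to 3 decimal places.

Indifference: 22^α · 77^(1−α) = 66^α · 43^(1−α).
(22/66)^α = (43/77)^(1−α); take logs: α·ln(22/66) = (1−α)·ln(43/77), i.e. α·-1.098612 = (1−α)·-0.582605.
With A = -1.098612 and B = -0.582605: α·A = (1−α)·B, so α = B/(A+B) = -0.582605/-1.681217 ≈ 0.347.

α ≈ 0.347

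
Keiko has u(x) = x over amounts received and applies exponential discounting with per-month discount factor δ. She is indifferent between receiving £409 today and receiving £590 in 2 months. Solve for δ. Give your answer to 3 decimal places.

The payoff in 2 months is discounted by δ^2, so u(409) = δ^2·u(590) and δ^2 = u(409)/u(590).
With u(x) = x: δ^2 = 409/590 = 0.69322.
Taking the square root: δ = 0.69322^(1/2) ≈ 0.833.

δ ≈ 0.833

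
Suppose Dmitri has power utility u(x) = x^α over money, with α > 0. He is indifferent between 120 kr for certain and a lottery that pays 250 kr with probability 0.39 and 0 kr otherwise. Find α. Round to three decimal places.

α ≈ 1.283

Since u(0) = 0, the lottery's EU is 0.39·250^α.
Indifference: 120^α = 0.39·250^α, so (120/250)^α = 0.39.
α = ln(0.39) / ln(120/250) = -0.941609/-0.733969 ≈ 1.283.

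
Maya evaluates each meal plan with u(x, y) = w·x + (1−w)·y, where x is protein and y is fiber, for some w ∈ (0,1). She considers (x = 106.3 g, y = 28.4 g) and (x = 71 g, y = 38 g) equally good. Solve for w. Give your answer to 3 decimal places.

u(106.3,28.4) = u(71,38) means w·106.3 + (1−w)·28.4 = w·71 + (1−w)·38.
Rearranging, 35.3·w − 9.6·(1−w) = 0.
Hence w = 9.6/(35.3+9.6) = 9.6/44.9 = 0.214.

w = 0.214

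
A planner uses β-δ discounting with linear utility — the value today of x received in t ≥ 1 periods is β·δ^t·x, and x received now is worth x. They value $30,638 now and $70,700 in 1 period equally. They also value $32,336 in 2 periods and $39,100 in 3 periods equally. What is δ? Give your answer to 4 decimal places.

From the later pair, β·δ^2·32336 = β·δ^3·39100; dividing through, δ = 32336/39100 = 0.82701.

δ ≈ 0.8270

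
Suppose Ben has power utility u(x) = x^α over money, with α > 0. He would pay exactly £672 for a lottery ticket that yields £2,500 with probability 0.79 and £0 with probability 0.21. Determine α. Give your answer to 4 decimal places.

Since u(0) = 0, the lottery's EU is 0.79·2500^α.
Indifference: 672^α = 0.79·2500^α, so (672/2500)^α = 0.79.
Take logs: α = ln 0.79 / ln(672/2500) ≈ 0.179422.

α ≈ 0.1794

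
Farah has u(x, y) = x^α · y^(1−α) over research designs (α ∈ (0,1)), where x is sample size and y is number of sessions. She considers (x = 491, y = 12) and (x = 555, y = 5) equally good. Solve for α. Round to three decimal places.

α ≈ 0.877

Set the two utilities equal: 491^α·12^(1−α) = 555^α·5^(1−α).
Taking logs: α·ln 491 + (1−α)·ln 12 = α·ln 555 + (1−α)·ln 5, i.e. α·-0.122524 = (1−α)·-0.875469.
So α/(1−α) = (-0.875469)/(-0.122524) = 7.145286, and α = 7.145286/8.145286 ≈ 0.877.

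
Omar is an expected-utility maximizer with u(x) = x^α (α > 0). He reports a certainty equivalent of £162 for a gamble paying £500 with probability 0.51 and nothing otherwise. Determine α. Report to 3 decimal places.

Since u(0) = 0, the lottery's EU is 0.51·500^α.
Equating: 162^α = 0.51·500^α, i.e. 0.3240^α = 0.51.
Taking logs: α·ln(162/500) = ln(0.51), so α = -0.673345 / -1.127012 ≈ 0.597.

α ≈ 0.597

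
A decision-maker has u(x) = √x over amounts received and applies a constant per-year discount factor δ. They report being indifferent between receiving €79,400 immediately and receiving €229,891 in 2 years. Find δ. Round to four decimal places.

δ ≈ 0.7666

Indifference means u(79400) = δ^2 · u(229891), so δ^2 = u(79400)/u(229891).
Since u(x) = √x, δ^2 = √(79400/229891) = 0.58769.
So δ = 0.58769^(1/2) ≈ 0.7666.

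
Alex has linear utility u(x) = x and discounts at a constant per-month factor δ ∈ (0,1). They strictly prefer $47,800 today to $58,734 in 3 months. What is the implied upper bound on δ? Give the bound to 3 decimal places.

Comparing present values: 47800 > δ^3·58734.
Dividing by 58734: δ^3 < 0.81384. Both sides are positive, so the cube root keeps the direction.
δ < 0.81384^(1/3) = 0.934.

δ < 0.934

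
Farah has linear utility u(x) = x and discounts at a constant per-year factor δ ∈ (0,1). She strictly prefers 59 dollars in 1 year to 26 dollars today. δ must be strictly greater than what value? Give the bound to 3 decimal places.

Comparing present values: 26 < δ·59.
So δ > 26/59 = 0.44068.

δ > 0.441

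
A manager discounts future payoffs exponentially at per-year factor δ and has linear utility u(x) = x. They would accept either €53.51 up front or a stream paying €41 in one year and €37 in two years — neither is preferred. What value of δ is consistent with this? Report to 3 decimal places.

The stream is worth 41δ + 37δ² today, so 41δ + 37δ² = 53.51.
Rearranged: 37δ² + 41δ − 53.51 = 0.
By the quadratic formula (taking the positive root), δ = (−41 + √9600.48) / 74 ≈ 0.770.

δ ≈ 0.770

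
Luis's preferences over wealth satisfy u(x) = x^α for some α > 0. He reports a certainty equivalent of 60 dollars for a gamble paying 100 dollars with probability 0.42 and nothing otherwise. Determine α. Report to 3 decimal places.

Since u(0) = 0, the lottery's EU is 0.42·100^α.
Setting u(60) equal to that: 60^α = 0.42·100^α ⇒ (60/100)^α = 0.42.
Taking logs: α·ln(60/100) = ln(0.42), so α = -0.867501 / -0.510826 ≈ 1.698.

α ≈ 1.698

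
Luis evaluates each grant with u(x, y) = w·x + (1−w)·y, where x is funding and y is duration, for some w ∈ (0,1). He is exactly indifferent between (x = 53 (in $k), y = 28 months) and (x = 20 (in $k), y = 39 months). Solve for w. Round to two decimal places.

u(53,28) = u(20,39) means w·53 + (1−w)·28 = w·20 + (1−w)·39.
Collecting terms: w·33 = (1−w)·11.
The marginal rate of substitution is 11/33, so w = 11/(33+11) = 0.25.

w = 0.25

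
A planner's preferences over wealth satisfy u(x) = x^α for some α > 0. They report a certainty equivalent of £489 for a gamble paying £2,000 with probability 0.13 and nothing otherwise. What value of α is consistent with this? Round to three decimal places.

α ≈ 1.448

Since u(0) = 0, the lottery's EU is 0.13·2000^α.
Indifference: 489^α = 0.13·2000^α, so (489/2000)^α = 0.13.
Taking logs: α·ln(489/2000) = ln(0.13), so α = -2.040221 / -1.408540 ≈ 1.448.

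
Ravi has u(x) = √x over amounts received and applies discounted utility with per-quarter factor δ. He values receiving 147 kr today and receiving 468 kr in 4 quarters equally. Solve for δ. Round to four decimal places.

δ ≈ 0.8652

The payoff in 4 quarters is discounted by δ^4, so u(147) = δ^4·u(468) and δ^4 = u(147)/u(468).
Since u(x) = √x, δ^4 = √(147/468) = 0.56045.
Hence δ = (0.56045)^(1/4) = 0.865235.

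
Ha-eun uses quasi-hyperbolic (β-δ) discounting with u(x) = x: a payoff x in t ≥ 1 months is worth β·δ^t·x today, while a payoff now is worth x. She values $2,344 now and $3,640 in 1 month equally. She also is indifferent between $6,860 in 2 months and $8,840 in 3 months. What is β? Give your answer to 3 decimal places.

β ≈ 0.830

From the later pair, β·δ^2·6860 = β·δ^3·8840; dividing through, δ = 6860/8840 = 0.77602.
Now use the now-vs-future pair: 2344 = β·δ·3640 gives β = 2344/(0.77602·3640) ≈ 0.830.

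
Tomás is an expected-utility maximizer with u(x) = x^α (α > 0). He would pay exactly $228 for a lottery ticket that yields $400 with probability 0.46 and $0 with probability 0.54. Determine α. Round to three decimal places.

EU(lottery) = 0.46·400^α + 0.54·0 = 0.46·400^α.
Equating: 228^α = 0.46·400^α, i.e. 0.5700^α = 0.46.
α = ln(0.46) / ln(228/400) = -0.776529/-0.562119 ≈ 1.381.

α ≈ 1.381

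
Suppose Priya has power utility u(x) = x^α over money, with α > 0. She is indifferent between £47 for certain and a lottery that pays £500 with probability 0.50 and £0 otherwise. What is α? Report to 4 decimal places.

α ≈ 0.2932

The lottery's expected utility is 0.50·u(500) + 0.50·u(0) = 0.50·500^α (since u(0) = 0 for α > 0).
Indifference: 47^α = 0.50·500^α, so (47/500)^α = 0.50.
α = ln(0.50) / ln(47/500) = -0.6931472/-2.3644605 ≈ 0.2932.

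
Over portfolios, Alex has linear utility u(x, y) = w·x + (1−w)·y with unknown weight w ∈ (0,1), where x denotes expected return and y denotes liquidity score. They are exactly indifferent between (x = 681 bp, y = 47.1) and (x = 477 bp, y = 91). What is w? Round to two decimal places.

u(681,47.1) = u(477,91) means w·681 + (1−w)·47.1 = w·477 + (1−w)·91.
w·(681−477) = (1−w)·(91−47.1), i.e. w·204 = (1−w)·43.9.
So w/(1−w) = 43.9/204 = 0.2152, giving w = 43.9/(204+43.9) = 0.18.

w = 0.18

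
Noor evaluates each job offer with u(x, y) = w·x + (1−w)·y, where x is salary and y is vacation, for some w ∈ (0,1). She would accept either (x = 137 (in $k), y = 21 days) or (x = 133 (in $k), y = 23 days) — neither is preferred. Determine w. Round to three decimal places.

w = 0.333

u(137,21) = u(133,23) means w·137 + (1−w)·21 = w·133 + (1−w)·23.
Rearranging, 4·w − 2·(1−w) = 0.
Hence w = 2/(4+2) = 2/6 = 0.333.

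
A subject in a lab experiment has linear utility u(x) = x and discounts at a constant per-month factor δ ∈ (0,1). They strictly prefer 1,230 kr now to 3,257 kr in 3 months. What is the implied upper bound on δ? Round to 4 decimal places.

δ < 0.7228

Comparing present values: 1230 > δ^3·3257.
Dividing by 3257: δ^3 < 0.37765. Both sides are positive, so the cube root keeps the direction.
δ < 0.37765^(1/3) = 0.7228.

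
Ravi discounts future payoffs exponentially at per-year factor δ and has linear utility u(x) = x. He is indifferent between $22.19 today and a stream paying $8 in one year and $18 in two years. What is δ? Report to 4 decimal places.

δ ≈ 0.9101

Present value of the stream is 8·δ + 18·δ². Indifference gives 8δ + 18δ² = 22.19.
That is, 18δ² + 8δ − 22.19 = 0, a quadratic in δ.
By the quadratic formula (taking the positive root), δ = (−8 + √1661.68) / 36 ≈ 0.9101.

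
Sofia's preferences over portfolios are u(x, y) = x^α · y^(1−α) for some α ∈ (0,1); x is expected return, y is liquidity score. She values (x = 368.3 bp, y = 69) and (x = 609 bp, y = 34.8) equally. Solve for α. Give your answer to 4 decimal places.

The Cobb–Douglas utilities coincide, so 368.3^α·69^(1−α) = 609^α·34.8^(1−α).
(368.3/609)^α = (34.8/69)^(1−α); take logs: α·ln(368.3/609) = (1−α)·ln(34.8/69), i.e. α·-0.5029204 = (1−α)·-0.6844891.
So α/(1−α) = (-0.6844891)/(-0.5029204) = 1.3610287, and α = 1.3610287/2.3610287 ≈ 0.5765.

α ≈ 0.5765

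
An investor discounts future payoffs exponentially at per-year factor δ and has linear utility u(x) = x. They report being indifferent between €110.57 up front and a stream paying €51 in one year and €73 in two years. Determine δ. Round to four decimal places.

Equating present values: 110.57 = 51δ + 73δ².
That is, 73δ² + 51δ − 110.57 = 0, a quadratic in δ.
The positive root is δ = [−51 + √(51² + 4·73·110.57)] / (2·73) = (−51 + 186.782)/146 ≈ 0.9300.

δ ≈ 0.9300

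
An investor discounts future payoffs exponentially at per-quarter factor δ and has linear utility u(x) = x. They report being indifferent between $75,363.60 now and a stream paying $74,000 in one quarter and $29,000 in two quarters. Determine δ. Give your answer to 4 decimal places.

δ ≈ 0.7800

The stream is worth 74000δ + 29000δ² today, so 74000δ + 29000δ² = 75363.60.
Rearranged: 29000δ² + 74000δ − 75363.60 = 0.
δ = (−74000 + √(74000² + 4·29000·75363.60)) / (2·29000) = (−74000 + √14218177600.00) / 58000 ≈ 0.7800.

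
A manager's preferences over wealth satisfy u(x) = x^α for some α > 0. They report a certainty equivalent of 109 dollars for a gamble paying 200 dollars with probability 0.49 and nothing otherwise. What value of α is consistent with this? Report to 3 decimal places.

EU(lottery) = 0.49·200^α + 0.51·0 = 0.49·200^α.
Setting u(109) equal to that: 109^α = 0.49·200^α ⇒ (109/200)^α = 0.49.
Take logs: α = ln 0.49 / ln(109/200) ≈ 1.17526.

α ≈ 1.175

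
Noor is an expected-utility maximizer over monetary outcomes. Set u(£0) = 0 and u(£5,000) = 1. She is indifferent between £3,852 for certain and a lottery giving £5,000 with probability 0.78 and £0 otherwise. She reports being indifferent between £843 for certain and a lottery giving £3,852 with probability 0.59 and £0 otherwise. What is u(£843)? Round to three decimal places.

0.460

From the first indifference, u(£3,852) = 0.78·u(£5,000) + 0.22·u(£0) = 0.78·1 + 0.22·0 = 0.78.
The second indifference gives u(£843) = 0.59·u(£3,852) + 0.41·u(£0) = 0.59·0.78 + 0.41·0.00 = 0.4602.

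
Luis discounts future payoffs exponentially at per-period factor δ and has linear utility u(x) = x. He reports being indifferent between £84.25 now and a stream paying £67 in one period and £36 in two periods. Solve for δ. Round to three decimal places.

δ ≈ 0.860

Equating present values: 84.25 = 67δ + 36δ².
That is, 36δ² + 67δ − 84.25 = 0, a quadratic in δ.
The positive root is δ = [−67 + √(67² + 4·36·84.25)] / (2·36) = (−67 + 128.922)/72 ≈ 0.860.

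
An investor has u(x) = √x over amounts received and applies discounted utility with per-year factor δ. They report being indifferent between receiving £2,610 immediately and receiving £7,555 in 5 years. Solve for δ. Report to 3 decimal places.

The payoff in 5 years is discounted by δ^5, so u(2610) = δ^5·u(7555) and δ^5 = u(2610)/u(7555).
With u(x) = √x: δ^5 = √2610/√7555 = √(2610/7555) = 0.58776.
So δ = 0.58776^(1/5) ≈ 0.899.

δ ≈ 0.899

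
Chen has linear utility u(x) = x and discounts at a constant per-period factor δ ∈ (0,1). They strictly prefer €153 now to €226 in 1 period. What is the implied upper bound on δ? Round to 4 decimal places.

The preference means 153 > δ·226.
Dividing through by 226 gives δ < 0.67699.

δ < 0.6770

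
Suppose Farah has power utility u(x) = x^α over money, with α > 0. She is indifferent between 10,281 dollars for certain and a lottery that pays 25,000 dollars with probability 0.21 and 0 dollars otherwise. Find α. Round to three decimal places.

α ≈ 1.756

The lottery's expected utility is 0.21·u(25000) + 0.79·u(0) = 0.21·25000^α (since u(0) = 0 for α > 0).
Equating: 10281^α = 0.21·25000^α, i.e. 0.4112^α = 0.21.
Take logs: α = ln 0.21 / ln(10281/25000) ≈ 1.75634.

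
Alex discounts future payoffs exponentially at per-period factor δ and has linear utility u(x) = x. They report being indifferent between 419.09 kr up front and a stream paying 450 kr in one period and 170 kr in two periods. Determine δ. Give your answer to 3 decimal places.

Equating present values: 419.09 = 450δ + 170δ².
So 170δ² + 450δ − 419.09 = 0.
By the quadratic formula (taking the positive root), δ = (−450 + √487481.20) / 340 ≈ 0.730.

δ ≈ 0.730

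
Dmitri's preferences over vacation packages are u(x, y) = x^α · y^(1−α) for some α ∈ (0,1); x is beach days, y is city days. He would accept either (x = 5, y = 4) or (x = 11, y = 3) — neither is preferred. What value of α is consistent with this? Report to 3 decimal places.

The Cobb–Douglas utilities coincide, so 5^α·4^(1−α) = 11^α·3^(1−α).
Rearrange to (5/11)^α = (3/4)^(1−α) and take logs: α·-0.788457 = (1−α)·-0.287682.
Thus α·(-1.076139) = -0.287682, so α = -0.287682/-1.076139 ≈ 0.267.

α ≈ 0.267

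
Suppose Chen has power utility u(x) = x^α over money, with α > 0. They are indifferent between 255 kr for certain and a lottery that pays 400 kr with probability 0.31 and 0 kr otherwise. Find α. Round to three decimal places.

EU(lottery) = 0.31·400^α + 0.69·0 = 0.31·400^α.
Equating: 255^α = 0.31·400^α, i.e. 0.6375^α = 0.31.
Take logs: α = ln 0.31 / ln(255/400) ≈ 2.60147.

α ≈ 2.601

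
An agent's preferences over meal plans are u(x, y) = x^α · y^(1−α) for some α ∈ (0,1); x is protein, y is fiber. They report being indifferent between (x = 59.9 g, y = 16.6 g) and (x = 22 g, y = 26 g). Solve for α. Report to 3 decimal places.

α ≈ 0.309

Indifference: 59.9^α · 16.6^(1−α) = 22^α · 26^(1−α).
Taking logs: α·ln 59.9 + (1−α)·ln 16.6 = α·ln 22 + (1−α)·ln 26, i.e. α·1.001634 = (1−α)·0.448694.
With A = 1.001634 and B = 0.448694: α·A = (1−α)·B, so α = B/(A+B) = 0.448694/1.450328 ≈ 0.309.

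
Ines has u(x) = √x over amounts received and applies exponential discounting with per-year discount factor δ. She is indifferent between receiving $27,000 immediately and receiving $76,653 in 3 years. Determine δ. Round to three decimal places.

Equating discounted utilities: u(27000) = δ^3·u(76653) ⇒ δ^3 = u(27000)/u(76653).
With u(x) = √x: δ^3 = √27000/√76653 = √(27000/76653) = 0.59350.
Hence δ = (0.59350)^(1/3) = 0.84037.

δ ≈ 0.840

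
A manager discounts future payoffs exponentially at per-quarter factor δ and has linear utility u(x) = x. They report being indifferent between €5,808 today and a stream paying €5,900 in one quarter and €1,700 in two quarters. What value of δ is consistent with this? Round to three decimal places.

δ ≈ 0.800

The stream is worth 5900δ + 1700δ² today, so 5900δ + 1700δ² = 5808.
That is, 1700δ² + 5900δ − 5808 = 0, a quadratic in δ.
The positive root is δ = [−5900 + √(5900² + 4·1700·5808)] / (2·1700) = (−5900 + 8620.000)/3400 ≈ 0.800.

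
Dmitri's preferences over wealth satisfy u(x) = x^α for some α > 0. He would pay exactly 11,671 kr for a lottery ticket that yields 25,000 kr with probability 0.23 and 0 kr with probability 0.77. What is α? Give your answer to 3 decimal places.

α ≈ 1.929

The lottery's expected utility is 0.23·u(25000) + 0.77·u(0) = 0.23·25000^α (since u(0) = 0 for α > 0).
Setting u(11671) equal to that: 11671^α = 0.23·25000^α ⇒ (11671/25000)^α = 0.23.
Take logs: α = ln 0.23 / ln(11671/25000) ≈ 1.92929.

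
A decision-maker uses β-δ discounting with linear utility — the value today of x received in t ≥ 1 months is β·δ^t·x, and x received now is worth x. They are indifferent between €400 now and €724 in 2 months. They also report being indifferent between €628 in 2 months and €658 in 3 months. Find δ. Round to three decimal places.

δ ≈ 0.954

From the later pair, β·δ^2·628 = β·δ^3·658; dividing through, δ = 628/658 = 0.95441.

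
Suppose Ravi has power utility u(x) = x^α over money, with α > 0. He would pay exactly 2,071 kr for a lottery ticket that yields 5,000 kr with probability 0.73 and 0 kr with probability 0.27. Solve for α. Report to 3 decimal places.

α ≈ 0.357

The lottery's expected utility is 0.73·u(5000) + 0.27·u(0) = 0.73·5000^α (since u(0) = 0 for α > 0).
Equating: 2071^α = 0.73·5000^α, i.e. 0.4142^α = 0.73.
α = ln(0.73) / ln(2071/5000) = -0.314711/-0.881406 ≈ 0.357.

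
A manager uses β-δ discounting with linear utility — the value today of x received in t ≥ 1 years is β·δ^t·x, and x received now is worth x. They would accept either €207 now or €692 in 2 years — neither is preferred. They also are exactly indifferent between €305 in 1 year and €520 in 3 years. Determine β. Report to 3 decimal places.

β ≈ 0.510

Both payoffs in the second observation are in the future, so β drops out: δ^1·305 = δ^3·520 ⇒ δ^2 = 305/520 = 0.58654, so δ = 0.76586.
Substituting δ into 207 = β·δ^2·692: β = 207/(405.885) ≈ 0.510.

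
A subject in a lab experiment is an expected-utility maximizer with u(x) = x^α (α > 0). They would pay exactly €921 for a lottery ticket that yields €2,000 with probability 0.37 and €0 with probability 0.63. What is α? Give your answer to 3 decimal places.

α ≈ 1.282

EU(lottery) = 0.37·2000^α + 0.63·0 = 0.37·2000^α.
Setting u(921) equal to that: 921^α = 0.37·2000^α ⇒ (921/2000)^α = 0.37.
α = ln(0.37) / ln(921/2000) = -0.994252/-0.775442 ≈ 1.282.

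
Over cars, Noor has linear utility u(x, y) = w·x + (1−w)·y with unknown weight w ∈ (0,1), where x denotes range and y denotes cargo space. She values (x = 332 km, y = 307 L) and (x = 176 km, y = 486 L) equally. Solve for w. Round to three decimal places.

Indifference: w·332 + (1−w)·307 = w·176 + (1−w)·486.
Rearranging, 156·w − 179·(1−w) = 0.
Hence w = 179/(156+179) = 179/335 = 0.534.

w = 0.534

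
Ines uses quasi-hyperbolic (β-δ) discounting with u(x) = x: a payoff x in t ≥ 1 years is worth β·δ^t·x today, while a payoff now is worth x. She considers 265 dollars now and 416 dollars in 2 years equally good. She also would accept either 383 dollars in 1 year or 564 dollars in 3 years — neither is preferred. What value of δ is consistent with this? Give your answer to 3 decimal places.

δ ≈ 0.824

The second indifference involves only future payoffs, so β cancels: β·δ^1·383 = β·δ^3·564, giving δ^2 = 383/564 = 0.67908, so δ = 0.82406.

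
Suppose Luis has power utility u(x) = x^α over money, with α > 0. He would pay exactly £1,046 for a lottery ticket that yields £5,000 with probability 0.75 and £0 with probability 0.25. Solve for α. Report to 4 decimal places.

α ≈ 0.1839

Since u(0) = 0, the lottery's EU is 0.75·5000^α.
Equating: 1046^α = 0.75·5000^α, i.e. 0.2092^α = 0.75.
Take logs: α = ln 0.75 / ln(1046/5000) ≈ 0.183885.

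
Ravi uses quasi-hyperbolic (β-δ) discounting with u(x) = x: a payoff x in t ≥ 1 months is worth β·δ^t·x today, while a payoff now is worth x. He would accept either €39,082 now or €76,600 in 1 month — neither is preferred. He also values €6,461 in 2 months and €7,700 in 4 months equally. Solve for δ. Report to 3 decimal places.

The second indifference involves only future payoffs, so β cancels: β·δ^2·6461 = β·δ^4·7700, giving δ^2 = 6461/7700 = 0.83909, so δ = 0.91602.

δ ≈ 0.916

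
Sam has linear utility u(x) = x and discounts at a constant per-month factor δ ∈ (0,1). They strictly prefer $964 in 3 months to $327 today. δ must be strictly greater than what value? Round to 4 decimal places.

δ > 0.6974

Comparing present values: 327 < δ^3·964.
Dividing by 964: δ^3 > 0.33921. Both sides are positive, so the cube root keeps the direction.
δ > (327/964)^(1/3) ≈ 0.6974.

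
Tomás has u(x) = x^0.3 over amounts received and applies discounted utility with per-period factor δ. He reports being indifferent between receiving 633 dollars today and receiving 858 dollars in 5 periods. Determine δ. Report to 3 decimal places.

Equating discounted utilities: u(633) = δ^5·u(858) ⇒ δ^5 = u(633)/u(858).
With u(x) = x^0.3: δ^5 = 633^0.3/858^0.3 = (633/858)^0.3 = 0.91280.
Hence δ = (0.91280)^(1/5) = 0.98192.

δ ≈ 0.982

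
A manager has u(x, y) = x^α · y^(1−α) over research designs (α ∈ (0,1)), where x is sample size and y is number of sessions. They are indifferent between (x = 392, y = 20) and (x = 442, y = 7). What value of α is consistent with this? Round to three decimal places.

α ≈ 0.897

Set the two utilities equal: 392^α·20^(1−α) = 442^α·7^(1−α).
(392/442)^α = (7/20)^(1−α); take logs: α·ln(392/442) = (1−α)·ln(7/20), i.e. α·-0.120048 = (1−α)·-1.049822.
Thus α·(-1.169870) = -1.049822, so α = -1.049822/-1.169870 ≈ 0.897.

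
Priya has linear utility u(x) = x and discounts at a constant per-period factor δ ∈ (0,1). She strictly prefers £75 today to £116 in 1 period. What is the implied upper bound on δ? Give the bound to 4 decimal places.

The preference means 75 > δ·116.
Dividing through by 116 gives δ < 0.64655.

δ < 0.6466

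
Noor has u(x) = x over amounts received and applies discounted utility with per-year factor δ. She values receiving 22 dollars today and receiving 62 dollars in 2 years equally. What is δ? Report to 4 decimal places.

δ ≈ 0.5957

The payoff in 2 years is discounted by δ^2, so u(22) = δ^2·u(62) and δ^2 = u(22)/u(62).
With u(x) = x: δ^2 = 22/62 = 0.35484.
Taking the square root: δ = 0.35484^(1/2) ≈ 0.5957.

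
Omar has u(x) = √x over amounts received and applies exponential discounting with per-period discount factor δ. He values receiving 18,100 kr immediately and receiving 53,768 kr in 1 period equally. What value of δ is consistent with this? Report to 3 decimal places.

δ ≈ 0.580

Indifference means u(18100) = δ · u(53768), so δ = u(18100)/u(53768).
Since u(x) = √x, δ = √(18100/53768) = 0.58020.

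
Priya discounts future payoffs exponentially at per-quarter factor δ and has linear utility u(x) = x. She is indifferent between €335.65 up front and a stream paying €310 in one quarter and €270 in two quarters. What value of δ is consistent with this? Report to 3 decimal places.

Equating present values: 335.65 = 310δ + 270δ².
Rearranged: 270δ² + 310δ − 335.65 = 0.
δ = (−310 + √(310² + 4·270·335.65)) / (2·270) = (−310 + √458602.00) / 540 ≈ 0.680.

δ ≈ 0.680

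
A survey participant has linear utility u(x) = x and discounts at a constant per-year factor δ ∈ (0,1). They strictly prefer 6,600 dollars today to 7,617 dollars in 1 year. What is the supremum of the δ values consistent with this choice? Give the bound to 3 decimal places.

δ < 0.866

Under u(x) = x this choice says 6600 > δ·7617.
So δ < 6600/7617 = 0.86648.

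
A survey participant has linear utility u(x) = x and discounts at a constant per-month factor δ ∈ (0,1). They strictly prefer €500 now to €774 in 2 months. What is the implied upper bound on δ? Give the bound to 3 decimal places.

Under u(x) = x this choice says 500 > δ^2·774.
Dividing by 774: δ^2 < 0.64599. Both sides are positive, so the square root keeps the direction.
δ < (500/774)^(1/2) ≈ 0.804.

δ < 0.804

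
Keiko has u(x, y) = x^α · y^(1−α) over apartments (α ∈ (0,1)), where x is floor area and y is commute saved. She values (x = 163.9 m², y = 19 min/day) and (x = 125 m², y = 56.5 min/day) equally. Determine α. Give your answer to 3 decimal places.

Indifference: 163.9^α · 19^(1−α) = 125^α · 56.5^(1−α).
(163.9/125)^α = (56.5/19)^(1−α); take logs: α·ln(163.9/125) = (1−α)·ln(56.5/19), i.e. α·0.270943 = (1−α)·1.089802.
Thus α·(1.360745) = 1.089802, so α = 1.089802/1.360745 ≈ 0.801.

α ≈ 0.801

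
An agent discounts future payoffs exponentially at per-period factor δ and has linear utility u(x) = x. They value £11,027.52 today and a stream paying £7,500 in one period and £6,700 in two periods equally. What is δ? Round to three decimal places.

δ ≈ 0.840

The stream is worth 7500δ + 6700δ² today, so 7500δ + 6700δ² = 11027.52.
Rearranged: 6700δ² + 7500δ − 11027.52 = 0.
δ = (−7500 + √(7500² + 4·6700·11027.52)) / (2·6700) = (−7500 + √351787536.00) / 13400 ≈ 0.840.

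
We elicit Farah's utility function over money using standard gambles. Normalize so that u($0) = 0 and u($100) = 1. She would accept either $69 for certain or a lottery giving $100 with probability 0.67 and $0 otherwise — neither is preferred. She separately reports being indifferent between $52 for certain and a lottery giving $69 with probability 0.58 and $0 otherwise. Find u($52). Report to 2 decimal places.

The first gamble pins u($69): it must equal 0.67·1 + 0.33·0 = 0.67.
Then u($52) = 0.58·u($69) + 0.42·u($0) = 0.58·0.67 + 0.42·0.00 = 0.3886.

0.39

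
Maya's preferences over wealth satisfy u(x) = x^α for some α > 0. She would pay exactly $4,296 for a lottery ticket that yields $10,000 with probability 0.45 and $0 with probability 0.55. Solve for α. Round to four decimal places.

α ≈ 0.9451

The lottery's expected utility is 0.45·u(10000) + 0.55·u(0) = 0.45·10000^α (since u(0) = 0 for α > 0).
Equating: 4296^α = 0.45·10000^α, i.e. 0.4296^α = 0.45.
α = ln(0.45) / ln(4296/10000) = -0.7985077/-0.8449007 ≈ 0.9451.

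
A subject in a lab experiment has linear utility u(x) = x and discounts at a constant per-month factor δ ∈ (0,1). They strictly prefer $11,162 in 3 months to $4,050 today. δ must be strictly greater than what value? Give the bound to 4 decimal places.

The preference means 4050 < δ^3·11162.
So δ^3 > 4050/11162 = 0.36284; taking the cube root of both positive sides preserves the inequality.
δ > (4050/11162)^(1/3) ≈ 0.7132.

δ > 0.7132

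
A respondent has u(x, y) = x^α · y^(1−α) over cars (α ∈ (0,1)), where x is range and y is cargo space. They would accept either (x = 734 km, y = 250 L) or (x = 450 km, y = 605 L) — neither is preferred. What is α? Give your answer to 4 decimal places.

α ≈ 0.6437

Indifference: 734^α · 250^(1−α) = 450^α · 605^(1−α).
Taking logs: α·ln 734 + (1−α)·ln 250 = α·ln 450 + (1−α)·ln 605, i.e. α·0.4892614 = (1−α)·0.8837675.
Thus α·(1.3730289) = 0.8837675, so α = 0.8837675/1.3730289 ≈ 0.6437.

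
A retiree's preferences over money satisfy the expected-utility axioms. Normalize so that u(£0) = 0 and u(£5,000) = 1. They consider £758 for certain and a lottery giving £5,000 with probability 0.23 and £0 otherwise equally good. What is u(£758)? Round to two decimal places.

The indifference gives u(£758) = 0.23·u(£5,000) + 0.77·u(£0) = 0.23·1 + 0.77·0 = 0.23.

0.23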